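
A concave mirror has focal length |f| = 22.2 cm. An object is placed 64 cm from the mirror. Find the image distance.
f = +22.2 cm (concave); 1/di = 1/f − 1/do → di = 33.99 cm (real image, in front of mirror)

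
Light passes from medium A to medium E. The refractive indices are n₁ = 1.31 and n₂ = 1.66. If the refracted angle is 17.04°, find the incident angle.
sin θ₁ = (n₂/n₁)·sin θ₂ → θ₁ = 21.8°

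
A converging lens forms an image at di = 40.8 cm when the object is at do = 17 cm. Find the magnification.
M = −di/do = -2.4 (inverted image)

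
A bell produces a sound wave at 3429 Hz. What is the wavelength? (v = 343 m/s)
λ = v/f = 0.1 m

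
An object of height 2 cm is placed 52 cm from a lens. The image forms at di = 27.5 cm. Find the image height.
hi = (-di/do) × ho = -1.058 cm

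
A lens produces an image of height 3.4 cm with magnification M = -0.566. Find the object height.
ho = |hi|/|M| = 6.007 cm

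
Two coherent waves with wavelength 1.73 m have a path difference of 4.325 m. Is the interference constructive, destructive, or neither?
destructive — path difference = 2.5λ, an odd multiple of λ/2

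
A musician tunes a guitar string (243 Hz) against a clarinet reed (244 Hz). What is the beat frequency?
1 Hz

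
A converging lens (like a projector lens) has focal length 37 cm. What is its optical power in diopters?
P = 1/f = 2.703 D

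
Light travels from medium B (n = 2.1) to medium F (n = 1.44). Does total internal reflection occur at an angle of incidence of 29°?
θc = arcsin(n₂/n₁) = 43.29°; 29° < θc, so no — the ray refracts.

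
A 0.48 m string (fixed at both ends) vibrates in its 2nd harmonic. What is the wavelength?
λₙ = 2L/n = 0.48 m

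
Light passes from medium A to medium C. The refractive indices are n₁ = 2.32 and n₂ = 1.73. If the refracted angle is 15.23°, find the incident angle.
sin θ₁ = (n₂/n₁)·sin θ₂ → θ₁ = 11.3°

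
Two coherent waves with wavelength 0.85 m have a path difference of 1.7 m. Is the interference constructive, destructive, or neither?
constructive — path difference = 2λ, a whole number of wavelengths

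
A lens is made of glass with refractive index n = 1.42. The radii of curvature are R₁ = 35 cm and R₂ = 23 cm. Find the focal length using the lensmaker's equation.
1/f = (n − 1)(1/R₁ − 1/R₂) → f = -159.7 cm (diverging lens)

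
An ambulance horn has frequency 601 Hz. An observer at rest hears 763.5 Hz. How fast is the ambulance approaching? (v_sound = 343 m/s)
v_s = v·(1 − f/f_obs) = 73 m/s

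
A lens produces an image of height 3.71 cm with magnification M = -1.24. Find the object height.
ho = |hi|/|M| = 2.992 cm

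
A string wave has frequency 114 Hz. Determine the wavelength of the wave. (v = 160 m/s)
λ = v/f = 1.404 m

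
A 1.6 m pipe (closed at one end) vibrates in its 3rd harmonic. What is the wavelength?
λₙ = 4L/n = 2.133 m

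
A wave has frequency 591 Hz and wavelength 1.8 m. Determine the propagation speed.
v = fλ = 1064 m/s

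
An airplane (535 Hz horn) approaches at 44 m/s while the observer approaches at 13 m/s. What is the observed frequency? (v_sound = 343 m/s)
f_obs = f·(v + v_o)/(v − v_s) = 637 Hz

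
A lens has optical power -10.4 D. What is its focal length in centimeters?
f = 1/P = -9.615 cm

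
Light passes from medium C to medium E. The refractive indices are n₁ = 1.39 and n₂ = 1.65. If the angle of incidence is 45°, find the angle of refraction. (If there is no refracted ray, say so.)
sin θ₂ = (n₁/n₂)·sin θ₁ = 0.5957 → θ₂ = 36.56°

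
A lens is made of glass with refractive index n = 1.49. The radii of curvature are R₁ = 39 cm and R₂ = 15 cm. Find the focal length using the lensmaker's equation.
1/f = (n − 1)(1/R₁ − 1/R₂) → f = -49.74 cm (diverging lens)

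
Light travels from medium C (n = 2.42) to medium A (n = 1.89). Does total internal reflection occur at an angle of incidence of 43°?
θc = arcsin(n₂/n₁) = 51.35°; 43° < θc, so no — the ray refracts.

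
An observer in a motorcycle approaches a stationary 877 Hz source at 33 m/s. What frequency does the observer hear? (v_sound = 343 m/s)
f_obs = f·(v + v_o)/v = 961.4 Hz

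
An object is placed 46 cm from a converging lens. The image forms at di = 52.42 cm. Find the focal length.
1/f = 1/do + 1/di → f = 24.5 cm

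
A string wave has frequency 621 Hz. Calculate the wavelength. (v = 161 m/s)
λ = v/f = 0.2593 m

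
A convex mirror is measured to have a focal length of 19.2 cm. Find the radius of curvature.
R = 2|f| = 38.4 cm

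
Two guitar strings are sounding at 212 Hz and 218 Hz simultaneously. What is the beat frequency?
6 Hz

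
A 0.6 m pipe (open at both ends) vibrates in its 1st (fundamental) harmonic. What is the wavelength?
λₙ = 2L/n = 1.2 m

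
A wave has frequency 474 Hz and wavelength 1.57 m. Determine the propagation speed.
v = fλ = 744.2 m/s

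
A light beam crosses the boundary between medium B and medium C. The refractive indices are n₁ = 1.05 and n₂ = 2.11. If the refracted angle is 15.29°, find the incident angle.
sin θ₁ = (n₂/n₁)·sin θ₂ → θ₁ = 32°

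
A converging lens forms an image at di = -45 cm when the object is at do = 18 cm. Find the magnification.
M = −di/do = 2.5 (upright image)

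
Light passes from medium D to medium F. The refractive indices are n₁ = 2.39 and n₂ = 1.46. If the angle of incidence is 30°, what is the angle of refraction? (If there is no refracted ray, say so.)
sin θ₂ = (n₁/n₂)·sin θ₁ = 0.8185 → θ₂ = 54.93°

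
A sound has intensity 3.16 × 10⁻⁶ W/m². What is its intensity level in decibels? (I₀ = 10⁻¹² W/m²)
β = 10·log₁₀(I/I₀) = 65 dB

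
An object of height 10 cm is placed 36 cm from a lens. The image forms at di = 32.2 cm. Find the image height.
hi = (-di/do) × ho = -8.944 cm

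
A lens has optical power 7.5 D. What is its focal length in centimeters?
f = 1/P = 13.33 cm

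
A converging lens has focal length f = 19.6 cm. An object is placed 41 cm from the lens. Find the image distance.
1/di = 1/f − 1/do → di = 37.55 cm (real image)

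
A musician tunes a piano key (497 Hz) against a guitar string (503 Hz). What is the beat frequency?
6 Hz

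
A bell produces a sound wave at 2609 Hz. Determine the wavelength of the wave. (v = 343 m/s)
λ = v/f = 0.1315 m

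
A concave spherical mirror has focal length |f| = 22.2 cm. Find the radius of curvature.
R = 2|f| = 44.4 cm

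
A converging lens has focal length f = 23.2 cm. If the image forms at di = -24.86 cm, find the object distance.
1/do = 1/f − 1/di → do = 12 cm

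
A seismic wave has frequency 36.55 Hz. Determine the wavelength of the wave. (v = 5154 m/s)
λ = v/f = 141 m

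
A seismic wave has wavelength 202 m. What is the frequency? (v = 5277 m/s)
f = v/λ = 26.12 Hz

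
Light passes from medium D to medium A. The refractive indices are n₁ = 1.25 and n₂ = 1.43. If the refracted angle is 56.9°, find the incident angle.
sin θ₁ = (n₂/n₁)·sin θ₂ → θ₁ = 73.41°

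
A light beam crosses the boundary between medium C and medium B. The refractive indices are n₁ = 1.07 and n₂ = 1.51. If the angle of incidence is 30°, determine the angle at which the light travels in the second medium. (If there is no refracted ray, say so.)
sin θ₂ = (n₁/n₂)·sin θ₁ = 0.3543 → θ₂ = 20.75°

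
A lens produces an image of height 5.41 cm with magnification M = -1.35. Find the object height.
ho = |hi|/|M| = 4.007 cm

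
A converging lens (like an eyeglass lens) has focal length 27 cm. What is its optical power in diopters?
P = 1/f = 3.704 D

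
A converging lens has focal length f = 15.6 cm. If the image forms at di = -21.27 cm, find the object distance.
1/do = 1/f − 1/di → do = 9 cm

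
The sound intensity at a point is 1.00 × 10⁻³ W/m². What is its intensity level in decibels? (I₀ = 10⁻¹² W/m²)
β = 10·log₁₀(I/I₀) = 90 dB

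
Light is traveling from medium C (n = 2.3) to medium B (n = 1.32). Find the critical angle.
θc = arcsin(n₂/n₁) = 35.02°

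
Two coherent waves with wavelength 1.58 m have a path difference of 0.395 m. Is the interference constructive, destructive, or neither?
neither (partial) — path difference = 0.25λ, neither a whole number of wavelengths nor an odd multiple of λ/2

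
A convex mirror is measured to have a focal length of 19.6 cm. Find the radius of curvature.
R = 2|f| = 39.2 cm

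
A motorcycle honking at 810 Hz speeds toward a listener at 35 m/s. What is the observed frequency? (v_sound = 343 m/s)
f_obs = f·v/(v − v_s) = 902 Hz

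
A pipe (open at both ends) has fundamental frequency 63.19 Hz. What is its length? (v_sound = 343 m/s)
L = v/(2f₁) = 2.714 m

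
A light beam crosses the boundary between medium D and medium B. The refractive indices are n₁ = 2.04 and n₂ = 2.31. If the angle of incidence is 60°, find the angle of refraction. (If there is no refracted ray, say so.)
sin θ₂ = (n₁/n₂)·sin θ₁ = 0.7648 → θ₂ = 49.89°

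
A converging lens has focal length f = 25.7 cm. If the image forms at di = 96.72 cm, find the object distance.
1/do = 1/f − 1/di → do = 35 cm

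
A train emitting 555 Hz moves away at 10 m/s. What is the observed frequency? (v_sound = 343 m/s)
f_obs = f·v/(v + v_s) = 539.3 Hz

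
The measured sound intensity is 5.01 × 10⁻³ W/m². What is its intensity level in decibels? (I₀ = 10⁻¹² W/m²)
β = 10·log₁₀(I/I₀) = 97 dB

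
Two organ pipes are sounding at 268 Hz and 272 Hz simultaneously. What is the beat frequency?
4 Hz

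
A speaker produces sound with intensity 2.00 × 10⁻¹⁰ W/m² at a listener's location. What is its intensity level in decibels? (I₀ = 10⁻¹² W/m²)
β = 10·log₁₀(I/I₀) = 23.01 dB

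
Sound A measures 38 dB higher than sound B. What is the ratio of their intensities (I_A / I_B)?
I_A/I_B = 10^(Δβ/10) = 6310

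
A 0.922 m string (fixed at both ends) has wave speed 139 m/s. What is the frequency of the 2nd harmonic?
fₙ = nv/(2L) = 150.8 Hz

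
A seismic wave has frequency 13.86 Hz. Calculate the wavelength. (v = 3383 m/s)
λ = v/f = 244.1 m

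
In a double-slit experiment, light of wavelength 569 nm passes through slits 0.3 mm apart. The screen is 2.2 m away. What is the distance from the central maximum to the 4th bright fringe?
y = mλL/d = 16.69 mm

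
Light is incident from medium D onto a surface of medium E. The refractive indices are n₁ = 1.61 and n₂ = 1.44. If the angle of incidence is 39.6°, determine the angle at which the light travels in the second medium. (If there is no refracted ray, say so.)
sin θ₂ = (n₁/n₂)·sin θ₁ = 0.7127 → θ₂ = 45.45°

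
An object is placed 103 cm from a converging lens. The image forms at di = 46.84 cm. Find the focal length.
1/f = 1/do + 1/di → f = 32.2 cm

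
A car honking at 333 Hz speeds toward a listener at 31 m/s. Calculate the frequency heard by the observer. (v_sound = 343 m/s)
f_obs = f·v/(v − v_s) = 366.1 Hz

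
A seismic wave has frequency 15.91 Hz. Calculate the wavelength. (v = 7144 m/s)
λ = v/f = 449 m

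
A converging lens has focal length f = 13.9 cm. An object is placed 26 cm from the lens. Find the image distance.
1/di = 1/f − 1/do → di = 29.87 cm (real image)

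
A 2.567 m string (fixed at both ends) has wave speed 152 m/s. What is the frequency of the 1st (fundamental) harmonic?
fₙ = nv/(2L) = 29.61 Hz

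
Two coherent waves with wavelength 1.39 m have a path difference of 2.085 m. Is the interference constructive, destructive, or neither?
destructive — path difference = 1.5λ, an odd multiple of λ/2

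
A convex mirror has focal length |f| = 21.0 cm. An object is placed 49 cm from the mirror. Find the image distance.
f = −21.0 cm (convex); 1/di = 1/f − 1/do → di = -14.7 cm (virtual image, behind mirror)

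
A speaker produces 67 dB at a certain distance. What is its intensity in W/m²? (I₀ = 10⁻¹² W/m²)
I = I₀·10^(β/10) = 5.01 × 10⁻⁶ W/m²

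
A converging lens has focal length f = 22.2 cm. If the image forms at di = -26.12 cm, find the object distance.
1/do = 1/f − 1/di → do = 12 cm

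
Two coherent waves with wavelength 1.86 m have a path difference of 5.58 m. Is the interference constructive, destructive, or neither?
constructive — path difference = 3λ, a whole number of wavelengths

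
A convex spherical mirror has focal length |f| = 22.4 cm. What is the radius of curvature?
R = 2|f| = 44.8 cm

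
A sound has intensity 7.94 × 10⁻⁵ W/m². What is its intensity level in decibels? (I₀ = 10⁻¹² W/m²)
β = 10·log₁₀(I/I₀) = 79 dB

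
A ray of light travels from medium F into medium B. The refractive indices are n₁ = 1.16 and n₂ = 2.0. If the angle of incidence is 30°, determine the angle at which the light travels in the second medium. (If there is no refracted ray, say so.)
sin θ₂ = (n₁/n₂)·sin θ₁ = 0.29 → θ₂ = 16.86°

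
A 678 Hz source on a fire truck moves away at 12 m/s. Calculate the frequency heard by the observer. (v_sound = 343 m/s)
f_obs = f·v/(v + v_s) = 655.1 Hz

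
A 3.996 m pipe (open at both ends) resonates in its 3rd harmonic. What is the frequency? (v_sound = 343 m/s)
fₙ = nv/(2L) = 128.8 Hz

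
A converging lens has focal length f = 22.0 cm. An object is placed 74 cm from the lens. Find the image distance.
1/di = 1/f − 1/do → di = 31.31 cm (real image)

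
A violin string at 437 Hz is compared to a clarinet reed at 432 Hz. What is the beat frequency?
5 Hz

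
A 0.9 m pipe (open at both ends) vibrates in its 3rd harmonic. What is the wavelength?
λₙ = 2L/n = 0.6 m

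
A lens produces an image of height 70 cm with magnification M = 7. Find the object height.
ho = |hi|/|M| = 10 cm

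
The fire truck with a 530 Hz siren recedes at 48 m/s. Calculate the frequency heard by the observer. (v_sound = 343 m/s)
f_obs = f·v/(v + v_s) = 464.9 Hz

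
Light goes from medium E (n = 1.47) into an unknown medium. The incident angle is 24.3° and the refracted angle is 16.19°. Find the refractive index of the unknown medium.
n₂ = n₁·sin θ₁ / sin θ₂ = 2.17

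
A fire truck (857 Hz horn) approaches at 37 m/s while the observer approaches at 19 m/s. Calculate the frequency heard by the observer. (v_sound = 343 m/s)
f_obs = f·(v + v_o)/(v − v_s) = 1014 Hz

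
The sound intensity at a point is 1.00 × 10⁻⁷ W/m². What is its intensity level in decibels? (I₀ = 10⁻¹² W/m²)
β = 10·log₁₀(I/I₀) = 50 dB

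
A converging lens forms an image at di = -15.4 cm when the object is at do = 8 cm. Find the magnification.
M = −di/do = 1.925 (upright image)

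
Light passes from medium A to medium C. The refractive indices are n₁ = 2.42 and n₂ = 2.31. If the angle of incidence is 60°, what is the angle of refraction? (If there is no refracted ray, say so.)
sin θ₂ = (n₁/n₂)·sin θ₁ = 0.9073 → θ₂ = 65.13°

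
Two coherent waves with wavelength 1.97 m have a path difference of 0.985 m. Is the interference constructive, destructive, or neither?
destructive — path difference = 0.5λ, an odd multiple of λ/2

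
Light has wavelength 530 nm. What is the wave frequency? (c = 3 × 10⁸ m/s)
f = c/λ = 5.660 × 10¹⁴ Hz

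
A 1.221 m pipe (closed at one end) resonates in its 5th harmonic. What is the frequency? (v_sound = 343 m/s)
fₙ = nv/(4L) = 351.1 Hz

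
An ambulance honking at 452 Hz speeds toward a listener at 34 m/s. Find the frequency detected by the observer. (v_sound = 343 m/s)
f_obs = f·v/(v − v_s) = 501.7 Hz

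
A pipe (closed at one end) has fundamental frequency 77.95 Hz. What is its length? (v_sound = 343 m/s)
L = v/(4f₁) = 1.1 m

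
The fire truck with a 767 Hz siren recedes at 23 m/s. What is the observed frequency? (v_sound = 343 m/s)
f_obs = f·v/(v + v_s) = 718.8 Hz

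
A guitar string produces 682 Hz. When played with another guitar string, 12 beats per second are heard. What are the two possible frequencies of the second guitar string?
f₂ = 682 ± 12 Hz → 694 Hz or 670 Hz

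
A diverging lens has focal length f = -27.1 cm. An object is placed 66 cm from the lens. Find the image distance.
1/di = 1/f − 1/do → di = -19.21 cm (virtual image)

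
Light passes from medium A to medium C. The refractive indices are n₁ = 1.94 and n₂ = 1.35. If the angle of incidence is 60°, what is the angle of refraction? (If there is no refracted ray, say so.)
sin θ₂ = (n₁/n₂)·sin θ₁ = 1.245 > 1, so there is no refracted ray — the light undergoes total internal reflection.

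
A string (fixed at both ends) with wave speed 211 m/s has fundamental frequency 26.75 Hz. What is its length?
L = v/(2f₁) = 3.944 m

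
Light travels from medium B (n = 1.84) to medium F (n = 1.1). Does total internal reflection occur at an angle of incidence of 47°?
θc = arcsin(n₂/n₁) = 36.71°; 47° > θc, so yes — total internal reflection.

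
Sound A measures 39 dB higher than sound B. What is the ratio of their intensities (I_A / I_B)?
I_A/I_B = 10^(Δβ/10) = 7943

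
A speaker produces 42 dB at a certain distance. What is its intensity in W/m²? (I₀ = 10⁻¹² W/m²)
I = I₀·10^(β/10) = 1.58 × 10⁻⁸ W/m²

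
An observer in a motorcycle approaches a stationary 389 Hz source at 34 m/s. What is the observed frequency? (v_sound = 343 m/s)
f_obs = f·(v + v_o)/v = 427.6 Hz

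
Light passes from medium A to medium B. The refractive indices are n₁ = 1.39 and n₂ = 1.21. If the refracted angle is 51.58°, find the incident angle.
sin θ₁ = (n₂/n₁)·sin θ₂ → θ₁ = 43°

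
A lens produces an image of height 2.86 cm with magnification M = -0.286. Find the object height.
ho = |hi|/|M| = 10 cm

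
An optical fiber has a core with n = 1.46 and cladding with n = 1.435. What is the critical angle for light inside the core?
θc = arcsin(n_cladding/n_core) = 79.38°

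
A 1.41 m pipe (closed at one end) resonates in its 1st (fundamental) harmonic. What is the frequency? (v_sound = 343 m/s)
fₙ = nv/(4L) = 60.82 Hz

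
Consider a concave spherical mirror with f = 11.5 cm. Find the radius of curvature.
R = 2|f| = 23 cm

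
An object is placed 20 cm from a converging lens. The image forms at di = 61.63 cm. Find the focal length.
1/f = 1/do + 1/di → f = 15.1 cm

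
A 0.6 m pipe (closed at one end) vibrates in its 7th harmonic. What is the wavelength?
λₙ = 4L/n = 0.3429 m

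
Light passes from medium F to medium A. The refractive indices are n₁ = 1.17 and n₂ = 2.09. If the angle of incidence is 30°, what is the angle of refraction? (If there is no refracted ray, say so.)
sin θ₂ = (n₁/n₂)·sin θ₁ = 0.2799 → θ₂ = 16.25°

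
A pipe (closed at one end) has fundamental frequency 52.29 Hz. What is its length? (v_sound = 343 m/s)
L = v/(4f₁) = 1.64 m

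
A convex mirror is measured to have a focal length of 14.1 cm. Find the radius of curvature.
R = 2|f| = 28.2 cm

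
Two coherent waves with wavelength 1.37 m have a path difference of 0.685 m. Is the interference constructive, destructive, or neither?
destructive — path difference = 0.5λ, an odd multiple of λ/2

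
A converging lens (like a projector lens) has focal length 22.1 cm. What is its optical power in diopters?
P = 1/f = 4.525 D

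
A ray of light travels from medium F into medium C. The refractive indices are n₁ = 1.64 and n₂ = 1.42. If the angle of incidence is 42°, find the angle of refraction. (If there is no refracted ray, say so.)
sin θ₂ = (n₁/n₂)·sin θ₁ = 0.7728 → θ₂ = 50.61°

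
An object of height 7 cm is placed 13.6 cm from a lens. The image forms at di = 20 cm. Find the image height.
hi = (-di/do) × ho = -10.29 cm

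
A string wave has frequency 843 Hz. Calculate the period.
T = 1/f = 0.001186 s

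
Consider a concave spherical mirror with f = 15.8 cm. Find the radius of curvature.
R = 2|f| = 31.6 cm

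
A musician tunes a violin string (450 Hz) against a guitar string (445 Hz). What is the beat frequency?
5 Hz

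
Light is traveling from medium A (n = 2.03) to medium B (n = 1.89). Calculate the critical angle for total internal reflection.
θc = arcsin(n₂/n₁) = 68.6°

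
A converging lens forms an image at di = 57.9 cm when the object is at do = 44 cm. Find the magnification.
M = −di/do = -1.316 (inverted image)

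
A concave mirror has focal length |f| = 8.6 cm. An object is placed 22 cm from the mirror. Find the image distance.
f = +8.6 cm (concave); 1/di = 1/f − 1/do → di = 14.12 cm (real image, in front of mirror)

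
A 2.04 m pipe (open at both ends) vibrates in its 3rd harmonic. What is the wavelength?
λₙ = 2L/n = 1.36 m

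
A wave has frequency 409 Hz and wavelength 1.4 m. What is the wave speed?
v = fλ = 572.6 m/s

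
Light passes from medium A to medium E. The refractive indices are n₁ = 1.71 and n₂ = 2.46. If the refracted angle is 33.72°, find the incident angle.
sin θ₁ = (n₂/n₁)·sin θ₂ → θ₁ = 53°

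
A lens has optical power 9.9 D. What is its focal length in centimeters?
f = 1/P = 10.1 cm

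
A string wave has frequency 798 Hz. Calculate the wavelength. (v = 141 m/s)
λ = v/f = 0.1767 m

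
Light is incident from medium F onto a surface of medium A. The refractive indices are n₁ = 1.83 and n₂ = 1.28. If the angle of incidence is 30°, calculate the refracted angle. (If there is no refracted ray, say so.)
sin θ₂ = (n₁/n₂)·sin θ₁ = 0.7148 → θ₂ = 45.63°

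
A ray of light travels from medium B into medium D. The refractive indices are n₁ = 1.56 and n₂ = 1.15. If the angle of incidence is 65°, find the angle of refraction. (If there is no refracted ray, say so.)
sin θ₂ = (n₁/n₂)·sin θ₁ = 1.229 > 1, so there is no refracted ray — the light undergoes total internal reflection.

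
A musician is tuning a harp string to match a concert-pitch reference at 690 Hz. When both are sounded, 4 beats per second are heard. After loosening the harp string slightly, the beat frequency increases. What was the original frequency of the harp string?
686 Hz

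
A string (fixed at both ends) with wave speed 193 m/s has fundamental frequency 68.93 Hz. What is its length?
L = v/(2f₁) = 1.4 m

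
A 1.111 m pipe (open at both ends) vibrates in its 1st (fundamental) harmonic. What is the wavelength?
λₙ = 2L/n = 2.222 m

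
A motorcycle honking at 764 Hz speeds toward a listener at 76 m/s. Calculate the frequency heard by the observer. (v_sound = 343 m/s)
f_obs = f·v/(v − v_s) = 981.5 Hz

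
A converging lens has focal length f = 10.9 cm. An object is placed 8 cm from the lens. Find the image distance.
1/di = 1/f − 1/do → di = -30.07 cm (virtual image)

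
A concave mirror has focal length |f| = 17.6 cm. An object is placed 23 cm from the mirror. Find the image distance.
f = +17.6 cm (concave); 1/di = 1/f − 1/do → di = 74.96 cm (real image, in front of mirror)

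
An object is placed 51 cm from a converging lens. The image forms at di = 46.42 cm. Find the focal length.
1/f = 1/do + 1/di → f = 24.3 cm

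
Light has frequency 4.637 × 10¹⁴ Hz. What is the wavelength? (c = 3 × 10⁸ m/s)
λ = c/f = 647 nm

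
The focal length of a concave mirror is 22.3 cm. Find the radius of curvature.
R = 2|f| = 44.6 cm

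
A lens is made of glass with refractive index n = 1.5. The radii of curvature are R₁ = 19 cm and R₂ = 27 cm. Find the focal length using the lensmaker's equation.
1/f = (n − 1)(1/R₁ − 1/R₂) → f = 128.2 cm (converging lens)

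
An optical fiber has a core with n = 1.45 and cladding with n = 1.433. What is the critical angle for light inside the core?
θc = arcsin(n_cladding/n_core) = 81.22°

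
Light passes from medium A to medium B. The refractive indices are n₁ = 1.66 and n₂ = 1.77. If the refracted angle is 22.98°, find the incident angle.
sin θ₁ = (n₂/n₁)·sin θ₂ → θ₁ = 24.6°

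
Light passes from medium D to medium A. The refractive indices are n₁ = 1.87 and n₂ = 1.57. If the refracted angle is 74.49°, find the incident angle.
sin θ₁ = (n₂/n₁)·sin θ₂ → θ₁ = 54°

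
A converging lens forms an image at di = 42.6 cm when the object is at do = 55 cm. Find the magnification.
M = −di/do = -0.7745 (inverted image)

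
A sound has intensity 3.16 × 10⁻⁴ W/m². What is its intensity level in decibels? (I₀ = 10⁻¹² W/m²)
β = 10·log₁₀(I/I₀) = 85 dB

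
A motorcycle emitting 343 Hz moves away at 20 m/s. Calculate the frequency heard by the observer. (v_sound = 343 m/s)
f_obs = f·v/(v + v_s) = 324.1 Hz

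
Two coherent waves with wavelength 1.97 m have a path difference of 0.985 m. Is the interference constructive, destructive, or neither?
destructive — path difference = 0.5λ, an odd multiple of λ/2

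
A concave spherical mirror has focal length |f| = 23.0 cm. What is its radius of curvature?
R = 2|f| = 46 cm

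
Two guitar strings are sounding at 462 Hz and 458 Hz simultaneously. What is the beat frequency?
4 Hz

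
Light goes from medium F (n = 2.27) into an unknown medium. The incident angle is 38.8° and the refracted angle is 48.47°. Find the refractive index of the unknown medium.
n₂ = n₁·sin θ₁ / sin θ₂ = 1.9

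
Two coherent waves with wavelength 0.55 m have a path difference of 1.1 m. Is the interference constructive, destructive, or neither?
constructive — path difference = 2λ, a whole number of wavelengths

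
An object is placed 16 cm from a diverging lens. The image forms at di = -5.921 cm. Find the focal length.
1/f = 1/do + 1/di → f = -9.399 cm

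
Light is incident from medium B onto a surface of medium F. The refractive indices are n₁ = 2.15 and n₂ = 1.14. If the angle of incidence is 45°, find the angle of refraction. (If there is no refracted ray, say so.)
sin θ₂ = (n₁/n₂)·sin θ₁ = 1.334 > 1, so there is no refracted ray — the light undergoes total internal reflection.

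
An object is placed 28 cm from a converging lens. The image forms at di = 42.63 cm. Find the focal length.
1/f = 1/do + 1/di → f = 16.9 cm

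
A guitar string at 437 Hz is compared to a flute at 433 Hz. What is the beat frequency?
4 Hz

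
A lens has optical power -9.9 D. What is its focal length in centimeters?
f = 1/P = -10.1 cm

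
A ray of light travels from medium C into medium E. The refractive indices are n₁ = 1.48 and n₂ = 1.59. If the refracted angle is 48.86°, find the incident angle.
sin θ₁ = (n₂/n₁)·sin θ₂ → θ₁ = 54.01°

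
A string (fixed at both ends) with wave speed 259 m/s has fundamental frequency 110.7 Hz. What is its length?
L = v/(2f₁) = 1.17 m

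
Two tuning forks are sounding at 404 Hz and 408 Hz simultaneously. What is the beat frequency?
4 Hz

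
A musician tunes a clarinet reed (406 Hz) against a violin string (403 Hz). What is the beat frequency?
3 Hz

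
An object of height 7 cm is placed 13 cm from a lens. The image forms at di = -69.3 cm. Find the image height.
hi = (-di/do) × ho = 37.32 cm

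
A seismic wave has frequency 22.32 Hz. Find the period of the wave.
T = 1/f = 0.0448 s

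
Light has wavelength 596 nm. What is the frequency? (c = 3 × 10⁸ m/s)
f = c/λ = 5.034 × 10¹⁴ Hz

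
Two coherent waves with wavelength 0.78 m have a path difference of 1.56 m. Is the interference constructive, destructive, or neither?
constructive — path difference = 2λ, a whole number of wavelengths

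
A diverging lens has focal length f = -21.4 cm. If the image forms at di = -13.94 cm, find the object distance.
1/do = 1/f − 1/di → do = 39.99 cm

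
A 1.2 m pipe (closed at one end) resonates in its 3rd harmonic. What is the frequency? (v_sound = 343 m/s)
fₙ = nv/(4L) = 214.4 Hz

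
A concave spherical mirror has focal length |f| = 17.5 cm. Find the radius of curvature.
R = 2|f| = 35 cm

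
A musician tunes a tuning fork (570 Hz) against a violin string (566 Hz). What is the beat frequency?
4 Hz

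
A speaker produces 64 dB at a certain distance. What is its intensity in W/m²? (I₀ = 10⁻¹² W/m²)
I = I₀·10^(β/10) = 2.51 × 10⁻⁶ W/m²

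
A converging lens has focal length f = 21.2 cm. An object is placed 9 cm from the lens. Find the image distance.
1/di = 1/f − 1/do → di = -15.64 cm (virtual image)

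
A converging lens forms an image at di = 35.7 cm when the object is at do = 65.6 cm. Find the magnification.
M = −di/do = -0.5442 (inverted image)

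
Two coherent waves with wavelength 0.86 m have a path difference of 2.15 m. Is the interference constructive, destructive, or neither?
destructive — path difference = 2.5λ, an odd multiple of λ/2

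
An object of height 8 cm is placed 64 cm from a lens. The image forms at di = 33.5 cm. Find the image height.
hi = (-di/do) × ho = -4.188 cm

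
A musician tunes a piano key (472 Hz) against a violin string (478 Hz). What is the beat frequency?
6 Hz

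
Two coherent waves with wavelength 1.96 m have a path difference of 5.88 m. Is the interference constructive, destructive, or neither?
constructive — path difference = 3λ, a whole number of wavelengths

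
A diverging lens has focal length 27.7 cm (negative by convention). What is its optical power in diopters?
P = 1/f = -3.61 D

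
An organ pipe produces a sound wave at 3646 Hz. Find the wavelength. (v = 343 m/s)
λ = v/f = 0.09408 m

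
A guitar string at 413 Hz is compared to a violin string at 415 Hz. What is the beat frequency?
2 Hz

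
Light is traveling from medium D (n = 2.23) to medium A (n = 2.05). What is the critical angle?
θc = arcsin(n₂/n₁) = 66.82°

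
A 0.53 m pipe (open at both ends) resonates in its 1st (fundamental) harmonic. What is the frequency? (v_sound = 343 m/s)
fₙ = nv/(2L) = 323.6 Hz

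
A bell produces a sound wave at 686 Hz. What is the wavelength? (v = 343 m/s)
λ = v/f = 0.5 m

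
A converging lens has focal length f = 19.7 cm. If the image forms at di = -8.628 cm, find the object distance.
1/do = 1/f − 1/di → do = 6 cm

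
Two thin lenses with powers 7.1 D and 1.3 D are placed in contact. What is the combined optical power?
P_total = P₁ + P₂ = 8.4 D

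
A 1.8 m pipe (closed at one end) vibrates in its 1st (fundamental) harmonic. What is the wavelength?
λₙ = 4L/n = 7.2 m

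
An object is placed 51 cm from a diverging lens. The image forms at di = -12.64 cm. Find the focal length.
1/f = 1/do + 1/di → f = -16.81 cm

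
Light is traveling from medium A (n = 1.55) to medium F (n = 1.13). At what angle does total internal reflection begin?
θc = arcsin(n₂/n₁) = 46.81°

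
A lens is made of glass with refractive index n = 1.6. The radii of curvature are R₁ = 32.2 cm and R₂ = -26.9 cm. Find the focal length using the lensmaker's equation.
1/f = (n − 1)(1/R₁ − 1/R₂) → f = 24.43 cm (converging lens)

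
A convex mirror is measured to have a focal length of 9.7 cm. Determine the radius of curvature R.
R = 2|f| = 19.4 cm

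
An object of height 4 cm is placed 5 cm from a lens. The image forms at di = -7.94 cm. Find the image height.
hi = (-di/do) × ho = 6.352 cm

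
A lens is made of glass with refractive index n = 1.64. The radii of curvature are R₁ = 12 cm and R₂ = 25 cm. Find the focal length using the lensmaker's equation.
1/f = (n − 1)(1/R₁ − 1/R₂) → f = 36.06 cm (converging lens)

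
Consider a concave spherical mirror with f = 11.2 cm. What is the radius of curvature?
R = 2|f| = 22.4 cm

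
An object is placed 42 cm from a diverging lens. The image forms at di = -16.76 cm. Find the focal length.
1/f = 1/do + 1/di → f = -27.89 cm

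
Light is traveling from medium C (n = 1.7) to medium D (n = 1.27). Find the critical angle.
θc = arcsin(n₂/n₁) = 48.34°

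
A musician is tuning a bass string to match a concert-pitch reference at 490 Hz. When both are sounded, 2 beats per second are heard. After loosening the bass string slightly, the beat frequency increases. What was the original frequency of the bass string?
488 Hz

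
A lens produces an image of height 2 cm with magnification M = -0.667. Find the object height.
ho = |hi|/|M| = 2.999 cm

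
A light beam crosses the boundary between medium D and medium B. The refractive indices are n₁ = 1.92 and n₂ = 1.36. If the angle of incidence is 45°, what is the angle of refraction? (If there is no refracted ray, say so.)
sin θ₂ = (n₁/n₂)·sin θ₁ = 0.9983 → θ₂ = 86.63°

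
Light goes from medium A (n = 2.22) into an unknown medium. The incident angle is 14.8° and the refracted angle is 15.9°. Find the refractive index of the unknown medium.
n₂ = n₁·sin θ₁ / sin θ₂ = 2.07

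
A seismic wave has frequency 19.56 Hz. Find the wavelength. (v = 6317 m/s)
λ = v/f = 323 m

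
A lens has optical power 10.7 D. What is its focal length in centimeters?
f = 1/P = 9.346 cm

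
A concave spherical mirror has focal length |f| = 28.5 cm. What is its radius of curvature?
R = 2|f| = 57 cm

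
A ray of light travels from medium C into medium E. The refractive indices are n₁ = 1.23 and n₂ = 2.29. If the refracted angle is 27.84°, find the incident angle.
sin θ₁ = (n₂/n₁)·sin θ₂ → θ₁ = 60.4°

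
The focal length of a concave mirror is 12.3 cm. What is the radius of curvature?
R = 2|f| = 24.6 cm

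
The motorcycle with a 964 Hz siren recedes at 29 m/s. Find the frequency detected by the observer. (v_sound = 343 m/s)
f_obs = f·v/(v + v_s) = 888.8 Hz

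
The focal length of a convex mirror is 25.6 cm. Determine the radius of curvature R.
R = 2|f| = 51.2 cm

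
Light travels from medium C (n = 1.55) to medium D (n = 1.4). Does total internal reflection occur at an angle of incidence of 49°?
θc = arcsin(n₂/n₁) = 64.59°; 49° < θc, so no — the ray refracts.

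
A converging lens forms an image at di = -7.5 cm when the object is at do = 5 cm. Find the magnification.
M = −di/do = 1.5 (upright image)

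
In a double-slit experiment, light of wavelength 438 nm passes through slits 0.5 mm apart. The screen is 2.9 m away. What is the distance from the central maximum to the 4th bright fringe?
y = mλL/d = 10.16 mm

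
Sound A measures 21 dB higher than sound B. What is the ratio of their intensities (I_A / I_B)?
I_A/I_B = 10^(Δβ/10) = 125.9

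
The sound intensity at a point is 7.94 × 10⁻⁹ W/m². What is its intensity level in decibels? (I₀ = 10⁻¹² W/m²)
β = 10·log₁₀(I/I₀) = 39 dB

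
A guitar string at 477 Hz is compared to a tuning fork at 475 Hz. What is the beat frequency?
2 Hz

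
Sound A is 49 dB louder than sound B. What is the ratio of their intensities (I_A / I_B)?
I_A/I_B = 10^(Δβ/10) = 79430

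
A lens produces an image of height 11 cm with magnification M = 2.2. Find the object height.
ho = |hi|/|M| = 5 cm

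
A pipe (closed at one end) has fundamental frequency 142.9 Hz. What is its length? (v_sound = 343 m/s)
L = v/(4f₁) = 0.6001 m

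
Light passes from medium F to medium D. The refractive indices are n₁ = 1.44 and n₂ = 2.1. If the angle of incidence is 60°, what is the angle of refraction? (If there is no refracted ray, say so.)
sin θ₂ = (n₁/n₂)·sin θ₁ = 0.5938 → θ₂ = 36.43°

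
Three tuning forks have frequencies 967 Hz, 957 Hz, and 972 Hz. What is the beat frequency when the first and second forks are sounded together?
10 Hz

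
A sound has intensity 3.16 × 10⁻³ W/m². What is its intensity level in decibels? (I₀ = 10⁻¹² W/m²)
β = 10·log₁₀(I/I₀) = 95 dB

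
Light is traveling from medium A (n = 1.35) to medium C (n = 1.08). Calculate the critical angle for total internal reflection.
θc = arcsin(n₂/n₁) = 53.13°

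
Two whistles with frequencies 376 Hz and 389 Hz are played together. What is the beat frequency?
13 Hz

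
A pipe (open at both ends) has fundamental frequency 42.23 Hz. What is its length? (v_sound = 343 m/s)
L = v/(2f₁) = 4.061 m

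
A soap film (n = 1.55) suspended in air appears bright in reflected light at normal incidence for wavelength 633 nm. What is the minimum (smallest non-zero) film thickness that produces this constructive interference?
2nt = (m − ½)λ with m = 1 → t = (m − ½)λ/(2n) = 102.1 nm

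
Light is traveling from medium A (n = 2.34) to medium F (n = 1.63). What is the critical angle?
θc = arcsin(n₂/n₁) = 44.15°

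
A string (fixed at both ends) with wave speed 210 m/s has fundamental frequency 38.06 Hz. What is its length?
L = v/(2f₁) = 2.759 m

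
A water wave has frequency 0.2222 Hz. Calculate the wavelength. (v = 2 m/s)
λ = v/f = 9.001 m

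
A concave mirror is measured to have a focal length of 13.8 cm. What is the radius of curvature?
R = 2|f| = 27.6 cm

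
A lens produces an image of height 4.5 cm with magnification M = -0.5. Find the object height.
ho = |hi|/|M| = 9 cm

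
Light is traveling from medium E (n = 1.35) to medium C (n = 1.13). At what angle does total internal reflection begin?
θc = arcsin(n₂/n₁) = 56.83°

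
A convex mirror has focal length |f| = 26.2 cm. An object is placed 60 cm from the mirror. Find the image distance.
f = −26.2 cm (convex); 1/di = 1/f − 1/do → di = -18.24 cm (virtual image, behind mirror)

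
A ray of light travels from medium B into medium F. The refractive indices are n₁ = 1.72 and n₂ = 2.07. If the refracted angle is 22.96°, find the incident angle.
sin θ₁ = (n₂/n₁)·sin θ₂ → θ₁ = 28°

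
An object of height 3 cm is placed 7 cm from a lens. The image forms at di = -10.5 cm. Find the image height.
hi = (-di/do) × ho = 4.5 cm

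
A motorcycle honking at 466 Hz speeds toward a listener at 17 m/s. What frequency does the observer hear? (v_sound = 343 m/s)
f_obs = f·v/(v − v_s) = 490.3 Hz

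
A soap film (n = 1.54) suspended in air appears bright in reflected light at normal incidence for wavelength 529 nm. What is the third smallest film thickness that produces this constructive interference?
2nt = (m − ½)λ with m = 3 → t = (m − ½)λ/(2n) = 429.4 nm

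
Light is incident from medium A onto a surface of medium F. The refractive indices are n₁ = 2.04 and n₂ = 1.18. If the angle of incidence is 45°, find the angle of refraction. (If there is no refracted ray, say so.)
sin θ₂ = (n₁/n₂)·sin θ₁ = 1.222 > 1, so there is no refracted ray — the light undergoes total internal reflection.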